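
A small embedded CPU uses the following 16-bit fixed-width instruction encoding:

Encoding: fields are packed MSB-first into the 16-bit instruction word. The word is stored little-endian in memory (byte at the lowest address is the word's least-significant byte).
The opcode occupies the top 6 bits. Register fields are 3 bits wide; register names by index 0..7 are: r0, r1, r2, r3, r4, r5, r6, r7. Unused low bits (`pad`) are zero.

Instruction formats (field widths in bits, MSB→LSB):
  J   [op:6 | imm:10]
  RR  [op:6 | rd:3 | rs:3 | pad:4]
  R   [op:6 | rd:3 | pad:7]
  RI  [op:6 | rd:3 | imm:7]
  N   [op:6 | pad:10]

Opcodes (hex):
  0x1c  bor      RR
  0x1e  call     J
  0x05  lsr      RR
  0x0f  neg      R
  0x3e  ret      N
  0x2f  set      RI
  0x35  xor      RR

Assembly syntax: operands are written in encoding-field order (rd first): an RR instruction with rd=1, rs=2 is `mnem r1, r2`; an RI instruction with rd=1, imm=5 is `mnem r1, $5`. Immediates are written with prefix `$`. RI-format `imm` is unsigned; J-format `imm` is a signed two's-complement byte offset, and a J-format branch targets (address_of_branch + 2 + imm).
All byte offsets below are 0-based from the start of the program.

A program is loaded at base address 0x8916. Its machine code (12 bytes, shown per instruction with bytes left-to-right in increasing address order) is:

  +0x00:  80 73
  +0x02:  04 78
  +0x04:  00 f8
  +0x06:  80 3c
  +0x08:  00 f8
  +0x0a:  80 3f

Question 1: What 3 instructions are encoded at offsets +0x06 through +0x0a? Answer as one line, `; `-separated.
neg r1; ret; neg r7

+0x06: 80 3c ⇒ word 0x3c80 (little)
  op=0x3c80>>10=0xf ⇒ neg (R)
  rd@[9:7]=0x1 ⇒ r1
+0x08: 00 f8 ⇒ word 0xf800 (little)
  op=0xf800>>10=0x3e ⇒ ret (N)
+0x0a: 80 3f ⇒ word 0x3f80 (little)
  op=0x3f80>>10=0xf ⇒ neg (R)
  rd@[9:7]=0x7 ⇒ r7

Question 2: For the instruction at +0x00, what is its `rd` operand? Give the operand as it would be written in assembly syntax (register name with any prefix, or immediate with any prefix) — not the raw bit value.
[00] 80 73 → 0x7380
  top 6b → 0x1c → bor [RR]
  [9:7] rd=7 = r7
  [6:4] rs=0 = r0

r7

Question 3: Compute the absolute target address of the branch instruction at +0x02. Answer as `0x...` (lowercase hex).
0x891e

[02] 04 78 → 0x7804
  top 6b → 0x1e → call [J]
  imm@[9:0]=0x4 ⇒ $4
  target = base 0x8916 + off 0x02 + 2 + imm 4 = 0x891e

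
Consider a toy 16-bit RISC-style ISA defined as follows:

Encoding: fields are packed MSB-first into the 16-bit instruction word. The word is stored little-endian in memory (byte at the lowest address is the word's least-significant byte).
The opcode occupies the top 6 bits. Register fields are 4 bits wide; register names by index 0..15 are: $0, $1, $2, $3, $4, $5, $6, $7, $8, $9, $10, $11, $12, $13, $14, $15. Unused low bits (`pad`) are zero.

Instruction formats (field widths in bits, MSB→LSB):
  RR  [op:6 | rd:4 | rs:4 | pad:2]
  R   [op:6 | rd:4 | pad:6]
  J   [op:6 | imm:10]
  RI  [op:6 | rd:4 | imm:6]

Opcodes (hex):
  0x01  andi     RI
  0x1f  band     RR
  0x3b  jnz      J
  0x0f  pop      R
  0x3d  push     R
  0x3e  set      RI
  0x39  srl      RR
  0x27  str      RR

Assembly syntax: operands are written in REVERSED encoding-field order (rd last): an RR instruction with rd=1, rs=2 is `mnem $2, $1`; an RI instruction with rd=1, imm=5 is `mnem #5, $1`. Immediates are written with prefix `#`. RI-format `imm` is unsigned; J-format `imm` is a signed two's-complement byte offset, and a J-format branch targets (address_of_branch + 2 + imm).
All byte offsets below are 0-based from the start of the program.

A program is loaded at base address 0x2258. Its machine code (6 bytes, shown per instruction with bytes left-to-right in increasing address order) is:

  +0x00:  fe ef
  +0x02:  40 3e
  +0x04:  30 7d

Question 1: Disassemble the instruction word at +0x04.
band $12, $4

off 0x04: read 30 7d as little → 0x7d30
  op=0x7d30>>10=0x1f ⇒ band (RR)
  [9:6] rd=4 = $4
  [5:2] rs=12 = $12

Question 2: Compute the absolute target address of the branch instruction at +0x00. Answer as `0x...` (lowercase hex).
+0x00: fe ef ⇒ word 0xeffe (little)
  top 6b → 0x3b → jnz [J]
  imm: (w>>0)&0x3ff=0x3fe (s10→-2) → #-2
  target = base 0x2258 + off 0x00 + 2 + imm -2 = 0x2258

0x2258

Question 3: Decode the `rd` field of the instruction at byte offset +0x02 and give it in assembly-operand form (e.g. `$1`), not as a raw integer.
$9

off 0x02: read 40 3e as little → 0x3e40
  op=0x3e40>>10=0xf ⇒ pop (R)
  rd: (w>>6)&0xf=0x9 → $9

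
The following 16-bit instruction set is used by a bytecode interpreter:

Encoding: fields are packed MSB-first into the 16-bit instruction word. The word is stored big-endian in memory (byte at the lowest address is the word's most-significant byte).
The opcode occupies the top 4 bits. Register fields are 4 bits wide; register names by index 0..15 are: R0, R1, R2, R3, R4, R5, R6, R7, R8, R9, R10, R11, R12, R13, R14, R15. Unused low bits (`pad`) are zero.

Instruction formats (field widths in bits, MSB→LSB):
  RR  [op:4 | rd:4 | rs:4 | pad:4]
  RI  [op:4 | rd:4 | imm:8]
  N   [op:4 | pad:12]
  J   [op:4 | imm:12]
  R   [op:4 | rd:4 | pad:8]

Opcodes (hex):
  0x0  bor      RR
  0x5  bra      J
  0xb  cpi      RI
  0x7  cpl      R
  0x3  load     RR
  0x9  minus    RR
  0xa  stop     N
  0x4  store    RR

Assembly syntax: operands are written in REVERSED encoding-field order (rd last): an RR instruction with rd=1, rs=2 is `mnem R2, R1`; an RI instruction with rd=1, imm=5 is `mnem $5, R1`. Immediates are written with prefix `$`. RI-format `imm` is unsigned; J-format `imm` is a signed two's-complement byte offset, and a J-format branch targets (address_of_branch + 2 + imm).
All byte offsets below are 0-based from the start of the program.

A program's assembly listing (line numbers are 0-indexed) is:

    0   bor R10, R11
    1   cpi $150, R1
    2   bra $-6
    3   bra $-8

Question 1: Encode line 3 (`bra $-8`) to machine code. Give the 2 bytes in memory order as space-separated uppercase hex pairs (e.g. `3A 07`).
L3: bra op=0x5:4|imm=-8:12 ⇒ 0x5ff8 ⇒ big 5f f8

5F F8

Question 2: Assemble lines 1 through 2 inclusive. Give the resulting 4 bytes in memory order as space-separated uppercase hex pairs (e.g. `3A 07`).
line 1 (cpi): pack op=0xb:4|rd=1:4|imm=150:8 = 0xb196; big→ b1 96
line 2 (bra): pack op=0x5:4|imm=-6:12 = 0x5ffa; big→ 5f fa

B1 96 5F FA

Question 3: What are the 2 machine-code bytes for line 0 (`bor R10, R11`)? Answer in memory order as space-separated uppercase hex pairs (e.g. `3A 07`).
L0: bor op=0x0:4|rd=11:4|rs=10:4|pad=0:4 ⇒ 0x0ba0 ⇒ big 0b a0

0B A0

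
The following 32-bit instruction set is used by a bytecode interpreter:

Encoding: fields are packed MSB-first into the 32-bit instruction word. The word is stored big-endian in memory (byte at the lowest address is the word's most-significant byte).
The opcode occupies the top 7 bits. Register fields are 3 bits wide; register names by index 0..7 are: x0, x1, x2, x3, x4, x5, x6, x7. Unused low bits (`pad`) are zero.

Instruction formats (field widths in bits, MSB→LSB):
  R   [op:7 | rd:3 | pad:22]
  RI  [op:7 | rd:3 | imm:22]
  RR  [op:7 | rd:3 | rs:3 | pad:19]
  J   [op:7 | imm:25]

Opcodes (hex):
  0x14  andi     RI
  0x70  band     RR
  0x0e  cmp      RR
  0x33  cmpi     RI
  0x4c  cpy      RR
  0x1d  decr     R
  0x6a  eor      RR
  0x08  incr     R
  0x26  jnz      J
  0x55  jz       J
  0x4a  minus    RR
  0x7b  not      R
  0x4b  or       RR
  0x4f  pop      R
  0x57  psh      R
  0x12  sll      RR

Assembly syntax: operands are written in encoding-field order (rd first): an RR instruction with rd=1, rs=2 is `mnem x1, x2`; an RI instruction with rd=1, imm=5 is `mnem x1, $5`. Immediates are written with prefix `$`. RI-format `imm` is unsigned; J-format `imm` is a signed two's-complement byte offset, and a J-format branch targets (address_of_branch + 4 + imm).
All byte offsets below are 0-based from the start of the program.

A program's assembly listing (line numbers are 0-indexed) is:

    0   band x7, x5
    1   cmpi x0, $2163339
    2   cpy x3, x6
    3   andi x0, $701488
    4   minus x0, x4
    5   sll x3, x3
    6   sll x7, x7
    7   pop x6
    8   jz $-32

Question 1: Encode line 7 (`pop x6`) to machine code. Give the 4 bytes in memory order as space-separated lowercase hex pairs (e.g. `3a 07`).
L7: pop op=0x4f:7|rd=6:3|pad=0:22 ⇒ 0x9f800000 ⇒ big 9f 80 00 00

9f 80 00 00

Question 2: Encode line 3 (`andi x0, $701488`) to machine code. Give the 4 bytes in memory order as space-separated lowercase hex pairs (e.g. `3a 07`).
L3: andi op=0x14:7|rd=0:3|imm=701488:22 ⇒ 0x280ab430 ⇒ big 28 0a b4 30

28 0a b4 30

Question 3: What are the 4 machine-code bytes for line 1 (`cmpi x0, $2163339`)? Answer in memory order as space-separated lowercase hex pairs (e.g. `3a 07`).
66 21 02 8b

1. cmpi fields op=0x33:7|rd=0:3|imm=2163339:22 → word 6621028bh → 66 21 02 8b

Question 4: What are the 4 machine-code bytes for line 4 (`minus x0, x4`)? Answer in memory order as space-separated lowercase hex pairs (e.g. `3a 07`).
94 20 00 00

line 4 (minus): pack op=0x4a:7|rd=0:3|rs=4:3|pad=0:19 = 0x94200000; big→ 94 20 00 00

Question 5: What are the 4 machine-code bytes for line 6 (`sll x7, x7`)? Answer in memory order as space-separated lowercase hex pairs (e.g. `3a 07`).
L6: sll op=0x12:7|rd=7:3|rs=7:3|pad=0:19 ⇒ 0x25f80000 ⇒ big 25 f8 00 00

25 f8 00 00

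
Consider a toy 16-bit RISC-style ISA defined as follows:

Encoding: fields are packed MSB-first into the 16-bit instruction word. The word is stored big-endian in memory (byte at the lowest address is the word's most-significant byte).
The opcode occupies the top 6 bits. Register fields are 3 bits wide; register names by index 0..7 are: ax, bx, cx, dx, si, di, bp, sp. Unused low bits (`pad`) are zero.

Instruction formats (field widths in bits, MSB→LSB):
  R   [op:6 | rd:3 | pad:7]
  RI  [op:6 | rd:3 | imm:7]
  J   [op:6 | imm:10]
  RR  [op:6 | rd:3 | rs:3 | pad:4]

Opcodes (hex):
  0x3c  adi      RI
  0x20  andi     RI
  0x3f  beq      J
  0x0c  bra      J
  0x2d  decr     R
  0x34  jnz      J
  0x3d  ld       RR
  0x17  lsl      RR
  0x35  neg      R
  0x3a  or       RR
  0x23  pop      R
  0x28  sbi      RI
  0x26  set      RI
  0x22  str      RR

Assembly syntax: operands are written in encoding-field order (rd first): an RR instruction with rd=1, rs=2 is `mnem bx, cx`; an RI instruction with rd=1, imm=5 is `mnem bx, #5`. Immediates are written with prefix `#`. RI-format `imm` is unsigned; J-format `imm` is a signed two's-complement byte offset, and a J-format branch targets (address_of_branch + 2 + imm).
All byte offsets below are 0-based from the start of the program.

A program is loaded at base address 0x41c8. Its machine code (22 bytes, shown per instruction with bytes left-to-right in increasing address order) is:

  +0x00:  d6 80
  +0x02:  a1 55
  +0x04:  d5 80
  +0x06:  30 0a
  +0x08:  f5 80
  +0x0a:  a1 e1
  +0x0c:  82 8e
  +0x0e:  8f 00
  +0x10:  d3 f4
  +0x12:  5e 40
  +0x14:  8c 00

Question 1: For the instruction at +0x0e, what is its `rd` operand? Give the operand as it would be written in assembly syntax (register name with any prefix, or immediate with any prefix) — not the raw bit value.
off 0x0e: read 8f 00 as big → 0x8f00
  opcode bits[15:10]=0x23: pop/R
  [9:7] rd=6 = bp

bp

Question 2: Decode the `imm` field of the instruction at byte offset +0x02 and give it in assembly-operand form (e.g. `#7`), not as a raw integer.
off 0x02: read a1 55 as big → 0xa155
  op=0xa155>>10=0x28 ⇒ sbi (RI)
  rd: (w>>7)&0x7=0x2 → cx
  imm: (w>>0)&0x7f=0x55 → #85

#85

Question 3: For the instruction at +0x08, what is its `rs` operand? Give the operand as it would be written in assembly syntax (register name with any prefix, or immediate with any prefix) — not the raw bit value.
ax

off 0x08: read f5 80 as big → 0xf580
  opcode bits[15:10]=0x3d: ld/RR
  [9:7] rd=3 = dx
  [6:4] rs=0 = ax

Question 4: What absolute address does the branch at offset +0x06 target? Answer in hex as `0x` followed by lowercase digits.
0x41da

+0x06: 30 0a ⇒ word 0x300a (big)
  op=0x300a>>10=0xc ⇒ bra (J)
  [9:0] imm=10 = #10
  target = base 0x41c8 + off 0x06 + 2 + imm 10 = 0x41da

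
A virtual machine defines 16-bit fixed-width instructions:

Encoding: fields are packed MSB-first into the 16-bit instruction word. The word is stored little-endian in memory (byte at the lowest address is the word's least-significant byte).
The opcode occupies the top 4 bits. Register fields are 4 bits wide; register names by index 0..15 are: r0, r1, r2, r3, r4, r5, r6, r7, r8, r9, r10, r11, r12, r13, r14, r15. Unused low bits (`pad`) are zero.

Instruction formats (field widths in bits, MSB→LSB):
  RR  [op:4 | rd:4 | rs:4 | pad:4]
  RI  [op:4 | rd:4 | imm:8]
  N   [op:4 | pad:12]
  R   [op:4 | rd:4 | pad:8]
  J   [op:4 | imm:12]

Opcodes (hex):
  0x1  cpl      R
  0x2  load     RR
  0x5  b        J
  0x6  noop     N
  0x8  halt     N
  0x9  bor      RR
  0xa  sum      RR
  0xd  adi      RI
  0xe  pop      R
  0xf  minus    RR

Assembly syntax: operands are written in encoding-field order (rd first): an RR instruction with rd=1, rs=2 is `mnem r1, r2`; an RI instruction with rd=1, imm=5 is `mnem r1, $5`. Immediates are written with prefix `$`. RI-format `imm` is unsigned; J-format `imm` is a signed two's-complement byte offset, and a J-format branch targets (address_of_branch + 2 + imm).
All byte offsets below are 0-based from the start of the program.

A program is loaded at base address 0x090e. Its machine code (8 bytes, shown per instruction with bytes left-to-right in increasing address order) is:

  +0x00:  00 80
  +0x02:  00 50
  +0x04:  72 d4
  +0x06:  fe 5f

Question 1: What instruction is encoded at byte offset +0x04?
adi r4, $114

+0x04: 72 d4 ⇒ word 0xd472 (little)
  top 4b → 0xd → adi [RI]
  [11:8] rd=4 = r4
  [7:0] imm=114 = $114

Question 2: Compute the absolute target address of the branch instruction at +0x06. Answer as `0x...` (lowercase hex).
[06] fe 5f → 0x5ffe
  opcode bits[15:12]=0x5: b/J
  imm@[11:0]=0xffe (s12→-2) ⇒ $-2
  target = base 0x090e + off 0x06 + 2 + imm -2 = 0x0914

0x0914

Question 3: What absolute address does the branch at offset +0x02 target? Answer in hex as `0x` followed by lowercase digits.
@+02  little-endian(00 50) = 0x5000
  opcode bits[15:12]=0x5: b/J
  imm: (w>>0)&0xfff=0x0 → $0
  target = base 0x090e + off 0x02 + 2 + imm 0 = 0x0912

0x0912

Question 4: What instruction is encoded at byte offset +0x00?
halt

[00] 00 80 → 0x8000
  opcode bits[15:12]=0x8: halt/N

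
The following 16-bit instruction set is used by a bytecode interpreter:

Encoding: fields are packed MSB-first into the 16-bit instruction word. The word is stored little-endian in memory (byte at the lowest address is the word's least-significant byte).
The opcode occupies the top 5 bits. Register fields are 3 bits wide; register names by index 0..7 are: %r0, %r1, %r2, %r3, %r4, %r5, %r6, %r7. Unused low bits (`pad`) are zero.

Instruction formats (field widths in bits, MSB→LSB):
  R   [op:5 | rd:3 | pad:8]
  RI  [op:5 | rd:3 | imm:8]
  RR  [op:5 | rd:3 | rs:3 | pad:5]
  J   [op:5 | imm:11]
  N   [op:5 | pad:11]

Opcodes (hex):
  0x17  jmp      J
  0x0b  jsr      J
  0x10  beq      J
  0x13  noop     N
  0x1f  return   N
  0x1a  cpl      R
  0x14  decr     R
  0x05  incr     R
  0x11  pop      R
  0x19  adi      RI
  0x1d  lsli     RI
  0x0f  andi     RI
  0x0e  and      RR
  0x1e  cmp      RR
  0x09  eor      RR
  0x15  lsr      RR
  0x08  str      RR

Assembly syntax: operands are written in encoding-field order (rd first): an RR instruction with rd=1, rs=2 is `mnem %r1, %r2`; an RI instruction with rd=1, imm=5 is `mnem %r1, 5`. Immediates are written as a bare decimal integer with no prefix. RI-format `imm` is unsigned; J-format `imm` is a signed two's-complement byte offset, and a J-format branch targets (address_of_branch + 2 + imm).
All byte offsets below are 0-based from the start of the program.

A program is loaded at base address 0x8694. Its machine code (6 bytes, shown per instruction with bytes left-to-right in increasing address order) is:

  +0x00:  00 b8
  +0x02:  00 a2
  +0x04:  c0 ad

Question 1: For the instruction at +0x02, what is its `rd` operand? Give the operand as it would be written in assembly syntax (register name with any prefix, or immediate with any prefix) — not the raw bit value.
%r2

off 0x02: read 00 a2 as little → 0xa200
  op=0xa200>>11=0x14 ⇒ decr (R)
  rd@[10:8]=0x2 ⇒ %r2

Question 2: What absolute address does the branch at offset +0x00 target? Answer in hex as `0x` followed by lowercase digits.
0x8696

@+00  little-endian(00 b8) = 0xb800
  top 5b → 0x17 → jmp [J]
  [10:0] imm=0 = 0
  target = base 0x8694 + off 0x00 + 2 + imm 0 = 0x8696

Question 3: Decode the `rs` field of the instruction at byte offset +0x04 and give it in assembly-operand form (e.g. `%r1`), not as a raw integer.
%r6

@+04  little-endian(c0 ad) = 0xadc0
  opcode bits[15:11]=0x15: lsr/RR
  [10:8] rd=5 = %r5
  [7:5] rs=6 = %r6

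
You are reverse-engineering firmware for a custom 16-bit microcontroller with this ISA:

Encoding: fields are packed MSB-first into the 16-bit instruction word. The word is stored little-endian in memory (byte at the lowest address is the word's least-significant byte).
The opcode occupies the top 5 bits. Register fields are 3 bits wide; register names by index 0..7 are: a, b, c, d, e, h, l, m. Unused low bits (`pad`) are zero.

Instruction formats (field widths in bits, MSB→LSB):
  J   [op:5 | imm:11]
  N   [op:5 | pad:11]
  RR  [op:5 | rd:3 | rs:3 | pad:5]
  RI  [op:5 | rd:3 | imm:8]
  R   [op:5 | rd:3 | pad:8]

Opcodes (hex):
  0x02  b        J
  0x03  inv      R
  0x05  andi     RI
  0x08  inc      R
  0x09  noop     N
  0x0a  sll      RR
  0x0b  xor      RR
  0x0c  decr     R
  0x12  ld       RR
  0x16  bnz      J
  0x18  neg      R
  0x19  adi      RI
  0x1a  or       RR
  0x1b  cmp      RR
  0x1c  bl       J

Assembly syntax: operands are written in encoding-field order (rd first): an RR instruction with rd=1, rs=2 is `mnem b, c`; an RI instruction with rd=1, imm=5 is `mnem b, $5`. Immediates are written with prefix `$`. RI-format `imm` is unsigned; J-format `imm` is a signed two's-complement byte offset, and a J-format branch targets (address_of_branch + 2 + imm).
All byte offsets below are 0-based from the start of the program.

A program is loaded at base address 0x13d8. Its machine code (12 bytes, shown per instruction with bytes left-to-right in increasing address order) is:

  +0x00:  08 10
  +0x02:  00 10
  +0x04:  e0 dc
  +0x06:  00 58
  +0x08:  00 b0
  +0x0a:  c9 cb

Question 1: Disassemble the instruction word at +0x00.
b $8

[00] 08 10 → 0x1008
  opcode bits[15:11]=0x2: b/J
  imm: (w>>0)&0x7ff=0x8 → $8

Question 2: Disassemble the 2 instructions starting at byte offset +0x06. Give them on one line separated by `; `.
xor a, a; bnz $0

off 0x06: read 00 58 as little → 0x5800
  opcode bits[15:11]=0xb: xor/RR
  rd@[10:8]=0x0 ⇒ a
  rs@[7:5]=0x0 ⇒ a
off 0x08: read 00 b0 as little → 0xb000
  opcode bits[15:11]=0x16: bnz/J
  imm@[10:0]=0x0 ⇒ $0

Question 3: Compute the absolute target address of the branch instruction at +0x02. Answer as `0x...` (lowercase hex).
[02] 00 10 → 0x1000
  op=0x1000>>11=0x2 ⇒ b (J)
  imm@[10:0]=0x0 ⇒ $0
  target = base 0x13d8 + off 0x02 + 2 + imm 0 = 0x13dc

0x13dc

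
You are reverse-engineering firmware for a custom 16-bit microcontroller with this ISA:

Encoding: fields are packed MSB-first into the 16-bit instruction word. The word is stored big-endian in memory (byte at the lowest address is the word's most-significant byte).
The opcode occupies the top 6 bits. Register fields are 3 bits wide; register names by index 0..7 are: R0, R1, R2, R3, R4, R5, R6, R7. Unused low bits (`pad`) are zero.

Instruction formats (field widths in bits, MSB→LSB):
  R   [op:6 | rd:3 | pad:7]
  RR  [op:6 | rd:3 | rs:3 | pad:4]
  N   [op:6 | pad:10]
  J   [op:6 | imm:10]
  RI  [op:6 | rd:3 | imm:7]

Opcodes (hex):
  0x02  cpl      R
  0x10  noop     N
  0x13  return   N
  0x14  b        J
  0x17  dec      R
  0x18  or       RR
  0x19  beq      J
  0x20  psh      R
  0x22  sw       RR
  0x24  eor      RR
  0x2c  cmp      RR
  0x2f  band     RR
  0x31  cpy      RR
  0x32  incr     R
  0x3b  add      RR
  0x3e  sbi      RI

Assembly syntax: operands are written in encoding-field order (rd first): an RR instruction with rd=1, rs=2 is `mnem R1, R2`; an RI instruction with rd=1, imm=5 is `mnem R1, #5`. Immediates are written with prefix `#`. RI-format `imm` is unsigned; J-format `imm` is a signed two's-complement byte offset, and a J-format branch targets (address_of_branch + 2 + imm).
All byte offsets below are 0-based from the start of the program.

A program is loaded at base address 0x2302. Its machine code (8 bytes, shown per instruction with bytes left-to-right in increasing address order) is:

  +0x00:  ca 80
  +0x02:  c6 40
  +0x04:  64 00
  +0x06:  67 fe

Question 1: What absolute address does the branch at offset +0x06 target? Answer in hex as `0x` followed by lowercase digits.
@+06  big-endian(67 fe) = 0x67fe
  op=0x67fe>>10=0x19 ⇒ beq (J)
  imm: (w>>0)&0x3ff=0x3fe (s10→-2) → #-2
  target = base 0x2302 + off 0x06 + 2 + imm -2 = 0x2308

0x2308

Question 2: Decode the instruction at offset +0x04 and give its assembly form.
@+04  big-endian(64 00) = 0x6400
  op=0x6400>>10=0x19 ⇒ beq (J)
  imm@[9:0]=0x0 ⇒ #0

beq #0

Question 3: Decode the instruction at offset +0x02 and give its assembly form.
@+02  big-endian(c6 40) = 0xc640
  op=0xc640>>10=0x31 ⇒ cpy (RR)
  [9:7] rd=4 = R4
  [6:4] rs=4 = R4

cpy R4, R4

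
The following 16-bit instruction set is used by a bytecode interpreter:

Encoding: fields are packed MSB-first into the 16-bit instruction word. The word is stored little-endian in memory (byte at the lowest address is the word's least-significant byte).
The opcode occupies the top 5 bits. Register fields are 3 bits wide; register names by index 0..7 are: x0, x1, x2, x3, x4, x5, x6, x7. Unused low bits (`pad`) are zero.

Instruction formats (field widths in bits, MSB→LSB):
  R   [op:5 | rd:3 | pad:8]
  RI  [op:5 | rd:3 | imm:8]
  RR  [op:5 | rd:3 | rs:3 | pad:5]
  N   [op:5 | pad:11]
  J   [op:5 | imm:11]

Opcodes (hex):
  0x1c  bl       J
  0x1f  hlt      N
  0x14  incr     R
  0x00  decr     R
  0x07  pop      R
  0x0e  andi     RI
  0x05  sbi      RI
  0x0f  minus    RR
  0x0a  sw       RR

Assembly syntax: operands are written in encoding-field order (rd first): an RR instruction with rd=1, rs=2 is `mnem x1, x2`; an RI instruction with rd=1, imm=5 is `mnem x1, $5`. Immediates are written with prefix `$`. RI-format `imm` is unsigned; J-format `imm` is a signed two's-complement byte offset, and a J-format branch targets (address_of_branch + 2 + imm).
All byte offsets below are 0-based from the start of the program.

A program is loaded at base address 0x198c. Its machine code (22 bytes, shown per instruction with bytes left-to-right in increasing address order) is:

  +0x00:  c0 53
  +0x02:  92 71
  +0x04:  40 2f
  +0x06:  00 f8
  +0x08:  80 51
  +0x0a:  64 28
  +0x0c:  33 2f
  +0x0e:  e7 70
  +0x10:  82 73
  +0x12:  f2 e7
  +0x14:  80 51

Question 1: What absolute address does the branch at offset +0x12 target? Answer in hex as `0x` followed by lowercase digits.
0x1992

[12] f2 e7 → 0xe7f2
  opcode bits[15:11]=0x1c: bl/J
  imm@[10:0]=0x7f2 (s11→-14) ⇒ $-14
  target = base 0x198c + off 0x12 + 2 + imm -14 = 0x1992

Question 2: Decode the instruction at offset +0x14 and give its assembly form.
sw x1, x4

[14] 80 51 → 0x5180
  opcode bits[15:11]=0xa: sw/RR
  rd: (w>>8)&0x7=0x1 → x1
  rs: (w>>5)&0x7=0x4 → x4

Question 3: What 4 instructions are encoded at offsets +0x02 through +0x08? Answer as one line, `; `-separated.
[02] 92 71 → 0x7192
  opcode bits[15:11]=0xe: andi/RI
  rd@[10:8]=0x1 ⇒ x1
  imm@[7:0]=0x92 ⇒ $146
[04] 40 2f → 0x2f40
  opcode bits[15:11]=0x5: sbi/RI
  rd@[10:8]=0x7 ⇒ x7
  imm@[7:0]=0x40 ⇒ $64
[06] 00 f8 → 0xf800
  opcode bits[15:11]=0x1f: hlt/N
[08] 80 51 → 0x5180
  opcode bits[15:11]=0xa: sw/RR
  rd@[10:8]=0x1 ⇒ x1
  rs@[7:5]=0x4 ⇒ x4

andi x1, $146; sbi x7, $64; hlt; sw x1, x4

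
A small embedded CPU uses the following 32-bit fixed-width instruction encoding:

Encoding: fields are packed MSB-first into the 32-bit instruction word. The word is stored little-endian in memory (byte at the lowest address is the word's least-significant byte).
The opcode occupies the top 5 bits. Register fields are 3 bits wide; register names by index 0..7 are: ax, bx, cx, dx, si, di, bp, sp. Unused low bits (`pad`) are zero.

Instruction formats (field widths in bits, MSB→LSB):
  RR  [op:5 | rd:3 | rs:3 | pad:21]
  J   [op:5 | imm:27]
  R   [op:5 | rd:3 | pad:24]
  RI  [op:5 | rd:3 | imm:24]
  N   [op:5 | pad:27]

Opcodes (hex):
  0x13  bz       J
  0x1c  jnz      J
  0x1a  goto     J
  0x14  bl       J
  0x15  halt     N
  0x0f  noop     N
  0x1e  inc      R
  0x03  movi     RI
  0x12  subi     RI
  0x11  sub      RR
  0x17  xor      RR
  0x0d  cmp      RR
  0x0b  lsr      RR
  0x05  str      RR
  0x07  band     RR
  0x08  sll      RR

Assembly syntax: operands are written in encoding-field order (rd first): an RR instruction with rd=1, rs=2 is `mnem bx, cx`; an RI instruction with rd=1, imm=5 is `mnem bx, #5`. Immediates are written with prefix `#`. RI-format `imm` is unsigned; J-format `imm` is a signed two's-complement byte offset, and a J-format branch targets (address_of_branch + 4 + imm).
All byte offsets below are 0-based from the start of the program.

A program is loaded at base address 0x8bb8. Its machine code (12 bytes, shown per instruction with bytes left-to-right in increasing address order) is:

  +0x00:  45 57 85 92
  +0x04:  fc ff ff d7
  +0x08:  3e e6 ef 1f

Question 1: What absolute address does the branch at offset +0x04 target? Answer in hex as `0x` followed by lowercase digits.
0x8bbc

@+04  little-endian(fc ff ff d7) = 0xd7fffffc
  op=0xd7fffffc>>27=0x1a ⇒ goto (J)
  [26:0] imm=134217724 (s27→-4) = #-4
  target = base 0x8bb8 + off 0x04 + 4 + imm -4 = 0x8bbc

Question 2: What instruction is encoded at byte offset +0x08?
movi sp, #15722046

@+08  little-endian(3e e6 ef 1f) = 0x1fefe63e
  op=0x1fefe63e>>27=0x3 ⇒ movi (RI)
  rd@[26:24]=0x7 ⇒ sp
  imm@[23:0]=0xefe63e ⇒ #15722046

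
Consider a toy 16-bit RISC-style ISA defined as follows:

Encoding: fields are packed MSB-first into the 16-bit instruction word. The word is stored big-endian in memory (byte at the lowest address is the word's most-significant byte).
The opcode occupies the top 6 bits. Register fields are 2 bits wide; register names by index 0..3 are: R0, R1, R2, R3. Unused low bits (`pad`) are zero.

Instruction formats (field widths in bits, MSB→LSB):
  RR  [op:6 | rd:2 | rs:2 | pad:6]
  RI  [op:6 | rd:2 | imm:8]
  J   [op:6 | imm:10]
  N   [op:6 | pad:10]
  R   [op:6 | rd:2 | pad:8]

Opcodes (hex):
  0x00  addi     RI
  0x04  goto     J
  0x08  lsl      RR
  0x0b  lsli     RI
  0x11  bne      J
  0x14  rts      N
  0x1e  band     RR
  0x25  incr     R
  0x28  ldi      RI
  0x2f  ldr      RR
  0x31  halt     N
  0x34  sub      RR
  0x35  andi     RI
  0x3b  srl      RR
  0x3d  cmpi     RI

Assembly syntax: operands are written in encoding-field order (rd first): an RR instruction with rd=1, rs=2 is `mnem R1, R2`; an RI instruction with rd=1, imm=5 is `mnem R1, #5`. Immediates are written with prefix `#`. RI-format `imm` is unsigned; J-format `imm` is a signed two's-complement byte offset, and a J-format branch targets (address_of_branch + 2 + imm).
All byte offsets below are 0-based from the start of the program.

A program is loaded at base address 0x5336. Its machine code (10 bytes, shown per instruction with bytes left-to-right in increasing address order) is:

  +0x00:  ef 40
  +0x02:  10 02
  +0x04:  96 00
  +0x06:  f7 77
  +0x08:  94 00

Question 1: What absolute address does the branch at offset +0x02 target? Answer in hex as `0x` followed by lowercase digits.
[02] 10 02 → 0x1002
  op=0x1002>>10=0x4 ⇒ goto (J)
  imm: (w>>0)&0x3ff=0x2 → #2
  target = base 0x5336 + off 0x02 + 2 + imm 2 = 0x533c

0x533c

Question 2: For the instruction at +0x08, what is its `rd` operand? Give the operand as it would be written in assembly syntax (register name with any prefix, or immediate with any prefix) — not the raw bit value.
+0x08: 94 00 ⇒ word 0x9400 (big)
  top 6b → 0x25 → incr [R]
  rd: (w>>8)&0x3=0x0 → R0

R0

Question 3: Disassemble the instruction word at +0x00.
@+00  big-endian(ef 40) = 0xef40
  op=0xef40>>10=0x3b ⇒ srl (RR)
  [9:8] rd=3 = R3
  [7:6] rs=1 = R1

srl R3, R1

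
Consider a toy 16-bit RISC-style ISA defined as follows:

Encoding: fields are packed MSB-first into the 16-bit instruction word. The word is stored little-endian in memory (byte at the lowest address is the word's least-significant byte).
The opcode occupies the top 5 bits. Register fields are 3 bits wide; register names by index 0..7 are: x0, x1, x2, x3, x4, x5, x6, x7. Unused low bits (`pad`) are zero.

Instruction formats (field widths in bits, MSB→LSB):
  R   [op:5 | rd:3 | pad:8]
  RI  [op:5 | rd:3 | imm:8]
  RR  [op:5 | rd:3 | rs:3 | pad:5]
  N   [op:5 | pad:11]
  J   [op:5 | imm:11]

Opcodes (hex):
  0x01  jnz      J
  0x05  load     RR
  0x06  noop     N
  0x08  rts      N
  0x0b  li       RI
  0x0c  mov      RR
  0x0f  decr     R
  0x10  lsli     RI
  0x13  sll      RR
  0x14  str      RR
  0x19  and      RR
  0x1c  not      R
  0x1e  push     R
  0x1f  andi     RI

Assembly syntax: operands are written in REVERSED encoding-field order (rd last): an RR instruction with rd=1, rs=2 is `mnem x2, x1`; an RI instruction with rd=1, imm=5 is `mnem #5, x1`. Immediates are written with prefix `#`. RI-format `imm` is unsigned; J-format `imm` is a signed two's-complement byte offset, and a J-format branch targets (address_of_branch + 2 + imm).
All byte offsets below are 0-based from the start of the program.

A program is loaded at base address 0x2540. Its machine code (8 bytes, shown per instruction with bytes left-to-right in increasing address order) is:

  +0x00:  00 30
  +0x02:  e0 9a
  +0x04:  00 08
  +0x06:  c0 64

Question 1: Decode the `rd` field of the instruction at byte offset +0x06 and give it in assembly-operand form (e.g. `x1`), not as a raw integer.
x4

+0x06: c0 64 ⇒ word 0x64c0 (little)
  opcode bits[15:11]=0xc: mov/RR
  [10:8] rd=4 = x4
  [7:5] rs=6 = x6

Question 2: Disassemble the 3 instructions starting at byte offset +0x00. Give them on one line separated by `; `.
noop; sll x7, x2; jnz #0

off 0x00: read 00 30 as little → 0x3000
  op=0x3000>>11=0x6 ⇒ noop (N)
off 0x02: read e0 9a as little → 0x9ae0
  op=0x9ae0>>11=0x13 ⇒ sll (RR)
  rd@[10:8]=0x2 ⇒ x2
  rs@[7:5]=0x7 ⇒ x7
off 0x04: read 00 08 as little → 0x0800
  op=0x0800>>11=0x1 ⇒ jnz (J)
  imm@[10:0]=0x0 ⇒ #0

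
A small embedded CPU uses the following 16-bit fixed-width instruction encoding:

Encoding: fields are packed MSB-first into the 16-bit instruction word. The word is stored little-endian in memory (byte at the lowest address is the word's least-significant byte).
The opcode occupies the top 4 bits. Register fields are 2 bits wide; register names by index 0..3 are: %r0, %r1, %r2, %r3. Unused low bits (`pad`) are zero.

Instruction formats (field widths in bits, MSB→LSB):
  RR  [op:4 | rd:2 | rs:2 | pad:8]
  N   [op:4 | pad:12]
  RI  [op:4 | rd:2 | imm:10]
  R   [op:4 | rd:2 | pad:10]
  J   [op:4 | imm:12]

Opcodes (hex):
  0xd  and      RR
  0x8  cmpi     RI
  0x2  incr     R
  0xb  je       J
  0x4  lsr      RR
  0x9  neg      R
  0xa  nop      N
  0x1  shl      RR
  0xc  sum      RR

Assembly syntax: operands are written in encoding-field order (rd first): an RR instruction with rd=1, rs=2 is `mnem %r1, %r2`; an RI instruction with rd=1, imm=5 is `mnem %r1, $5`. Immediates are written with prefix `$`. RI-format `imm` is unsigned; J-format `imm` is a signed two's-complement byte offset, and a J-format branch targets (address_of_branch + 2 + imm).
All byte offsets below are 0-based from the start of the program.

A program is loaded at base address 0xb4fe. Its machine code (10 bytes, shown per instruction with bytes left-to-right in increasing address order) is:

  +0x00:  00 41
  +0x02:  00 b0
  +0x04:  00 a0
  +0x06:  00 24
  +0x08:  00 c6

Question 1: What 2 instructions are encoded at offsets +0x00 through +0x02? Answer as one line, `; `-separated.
+0x00: 00 41 ⇒ word 0x4100 (little)
  opcode bits[15:12]=0x4: lsr/RR
  rd: (w>>10)&0x3=0x0 → %r0
  rs: (w>>8)&0x3=0x1 → %r1
+0x02: 00 b0 ⇒ word 0xb000 (little)
  opcode bits[15:12]=0xb: je/J
  imm: (w>>0)&0xfff=0x0 → $0

lsr %r0, %r1; je $0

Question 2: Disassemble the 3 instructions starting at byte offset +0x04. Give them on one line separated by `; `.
@+04  little-endian(00 a0) = 0xa000
  top 4b → 0xa → nop [N]
@+06  little-endian(00 24) = 0x2400
  top 4b → 0x2 → incr [R]
  rd@[11:10]=0x1 ⇒ %r1
@+08  little-endian(00 c6) = 0xc600
  top 4b → 0xc → sum [RR]
  rd@[11:10]=0x1 ⇒ %r1
  rs@[9:8]=0x2 ⇒ %r2

nop; incr %r1; sum %r1, %r2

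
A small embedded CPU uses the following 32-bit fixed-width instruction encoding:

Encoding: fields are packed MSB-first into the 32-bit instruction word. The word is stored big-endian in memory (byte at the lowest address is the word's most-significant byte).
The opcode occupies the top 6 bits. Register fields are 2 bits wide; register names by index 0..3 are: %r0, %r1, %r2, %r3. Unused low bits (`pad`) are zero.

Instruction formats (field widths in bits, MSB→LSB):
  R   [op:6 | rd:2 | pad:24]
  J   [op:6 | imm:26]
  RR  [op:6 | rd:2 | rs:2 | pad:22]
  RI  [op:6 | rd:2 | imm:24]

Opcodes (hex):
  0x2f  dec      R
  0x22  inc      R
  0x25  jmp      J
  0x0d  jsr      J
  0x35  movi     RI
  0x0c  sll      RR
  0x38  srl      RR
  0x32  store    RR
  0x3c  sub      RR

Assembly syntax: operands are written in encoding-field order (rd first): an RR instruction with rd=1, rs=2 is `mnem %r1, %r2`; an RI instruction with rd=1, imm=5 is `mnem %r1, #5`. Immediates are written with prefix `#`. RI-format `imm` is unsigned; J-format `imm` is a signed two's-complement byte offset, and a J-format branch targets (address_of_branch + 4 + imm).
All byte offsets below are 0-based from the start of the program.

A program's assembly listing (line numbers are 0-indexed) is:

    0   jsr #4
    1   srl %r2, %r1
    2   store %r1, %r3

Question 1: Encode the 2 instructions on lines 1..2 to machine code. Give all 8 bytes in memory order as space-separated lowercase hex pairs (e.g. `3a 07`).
1. srl fields op=0x38:6|rd=2:2|rs=1:2|pad=0:22 → word e2400000h → e2 40 00 00
2. store fields op=0x32:6|rd=1:2|rs=3:2|pad=0:22 → word c9c00000h → c9 c0 00 00

e2 40 00 00 c9 c0 00 00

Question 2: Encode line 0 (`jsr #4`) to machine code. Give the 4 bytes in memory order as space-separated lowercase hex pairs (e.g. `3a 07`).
L0: jsr op=0xd:6|imm=4:26 ⇒ 0x34000004 ⇒ big 34 00 00 04

34 00 00 04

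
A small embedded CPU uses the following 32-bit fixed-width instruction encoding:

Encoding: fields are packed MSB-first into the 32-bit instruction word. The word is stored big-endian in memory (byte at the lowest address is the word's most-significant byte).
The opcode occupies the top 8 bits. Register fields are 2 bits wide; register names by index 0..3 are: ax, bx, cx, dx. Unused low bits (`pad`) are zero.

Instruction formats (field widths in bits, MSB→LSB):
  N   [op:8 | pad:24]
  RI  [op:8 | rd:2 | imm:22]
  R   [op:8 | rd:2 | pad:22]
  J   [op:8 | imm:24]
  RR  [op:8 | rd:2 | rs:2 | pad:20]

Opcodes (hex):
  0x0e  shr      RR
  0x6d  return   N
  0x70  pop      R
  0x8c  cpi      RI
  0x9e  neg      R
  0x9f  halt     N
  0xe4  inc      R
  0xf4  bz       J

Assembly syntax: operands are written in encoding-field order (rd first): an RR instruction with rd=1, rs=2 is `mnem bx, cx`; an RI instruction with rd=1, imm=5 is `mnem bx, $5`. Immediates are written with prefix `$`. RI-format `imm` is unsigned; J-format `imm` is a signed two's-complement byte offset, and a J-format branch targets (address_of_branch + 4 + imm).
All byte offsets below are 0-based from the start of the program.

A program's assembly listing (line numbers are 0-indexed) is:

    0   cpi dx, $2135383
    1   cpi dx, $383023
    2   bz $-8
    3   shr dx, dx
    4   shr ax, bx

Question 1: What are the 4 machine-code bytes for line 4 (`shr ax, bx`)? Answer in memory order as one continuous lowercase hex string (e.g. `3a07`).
line 4 (shr): pack op=0xe:8|rd=0:2|rs=1:2|pad=0:20 = 0x0e100000; big→ 0e 10 00 00

0e100000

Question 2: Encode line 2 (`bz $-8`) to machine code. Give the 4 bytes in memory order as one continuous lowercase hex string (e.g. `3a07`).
line 2 (bz): pack op=0xf4:8|imm=-8:24 = 0xf4fffff8; big→ f4 ff ff f8

f4fffff8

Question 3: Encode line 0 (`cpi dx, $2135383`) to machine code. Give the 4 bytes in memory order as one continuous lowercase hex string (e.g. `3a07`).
L0: cpi op=0x8c:8|rd=3:2|imm=2135383:22 ⇒ 0x8ce09557 ⇒ big 8c e0 95 57

8ce09557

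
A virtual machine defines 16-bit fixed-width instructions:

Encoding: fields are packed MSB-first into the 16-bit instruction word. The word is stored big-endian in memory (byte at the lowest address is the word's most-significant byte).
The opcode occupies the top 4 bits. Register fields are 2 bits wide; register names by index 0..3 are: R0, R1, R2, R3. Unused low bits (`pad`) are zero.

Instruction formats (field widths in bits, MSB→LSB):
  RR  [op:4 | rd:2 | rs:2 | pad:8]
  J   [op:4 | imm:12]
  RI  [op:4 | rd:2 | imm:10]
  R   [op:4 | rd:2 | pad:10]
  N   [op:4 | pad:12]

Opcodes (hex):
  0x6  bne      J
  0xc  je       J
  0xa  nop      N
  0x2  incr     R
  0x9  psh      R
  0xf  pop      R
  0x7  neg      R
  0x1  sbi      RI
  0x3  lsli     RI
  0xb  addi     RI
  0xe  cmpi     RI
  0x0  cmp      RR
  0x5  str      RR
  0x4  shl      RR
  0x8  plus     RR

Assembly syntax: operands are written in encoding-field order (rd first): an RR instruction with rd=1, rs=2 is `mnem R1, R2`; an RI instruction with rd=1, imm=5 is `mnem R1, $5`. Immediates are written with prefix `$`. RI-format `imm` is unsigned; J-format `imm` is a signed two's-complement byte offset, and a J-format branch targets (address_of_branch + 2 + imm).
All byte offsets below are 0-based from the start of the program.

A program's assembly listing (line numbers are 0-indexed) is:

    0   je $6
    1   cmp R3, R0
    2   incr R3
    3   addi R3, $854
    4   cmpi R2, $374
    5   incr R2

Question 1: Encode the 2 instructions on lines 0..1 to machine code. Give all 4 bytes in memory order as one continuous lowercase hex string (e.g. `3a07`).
L0: je op=0xc:4|imm=6:12 ⇒ 0xc006 ⇒ big c0 06
L1: cmp op=0x0:4|rd=3:2|rs=0:2|pad=0:8 ⇒ 0x0c00 ⇒ big 0c 00

c0060c00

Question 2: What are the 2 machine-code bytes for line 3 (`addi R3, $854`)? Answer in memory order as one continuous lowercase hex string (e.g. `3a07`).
line 3 (addi): pack op=0xb:4|rd=3:2|imm=854:10 = 0xbf56; big→ bf 56

bf56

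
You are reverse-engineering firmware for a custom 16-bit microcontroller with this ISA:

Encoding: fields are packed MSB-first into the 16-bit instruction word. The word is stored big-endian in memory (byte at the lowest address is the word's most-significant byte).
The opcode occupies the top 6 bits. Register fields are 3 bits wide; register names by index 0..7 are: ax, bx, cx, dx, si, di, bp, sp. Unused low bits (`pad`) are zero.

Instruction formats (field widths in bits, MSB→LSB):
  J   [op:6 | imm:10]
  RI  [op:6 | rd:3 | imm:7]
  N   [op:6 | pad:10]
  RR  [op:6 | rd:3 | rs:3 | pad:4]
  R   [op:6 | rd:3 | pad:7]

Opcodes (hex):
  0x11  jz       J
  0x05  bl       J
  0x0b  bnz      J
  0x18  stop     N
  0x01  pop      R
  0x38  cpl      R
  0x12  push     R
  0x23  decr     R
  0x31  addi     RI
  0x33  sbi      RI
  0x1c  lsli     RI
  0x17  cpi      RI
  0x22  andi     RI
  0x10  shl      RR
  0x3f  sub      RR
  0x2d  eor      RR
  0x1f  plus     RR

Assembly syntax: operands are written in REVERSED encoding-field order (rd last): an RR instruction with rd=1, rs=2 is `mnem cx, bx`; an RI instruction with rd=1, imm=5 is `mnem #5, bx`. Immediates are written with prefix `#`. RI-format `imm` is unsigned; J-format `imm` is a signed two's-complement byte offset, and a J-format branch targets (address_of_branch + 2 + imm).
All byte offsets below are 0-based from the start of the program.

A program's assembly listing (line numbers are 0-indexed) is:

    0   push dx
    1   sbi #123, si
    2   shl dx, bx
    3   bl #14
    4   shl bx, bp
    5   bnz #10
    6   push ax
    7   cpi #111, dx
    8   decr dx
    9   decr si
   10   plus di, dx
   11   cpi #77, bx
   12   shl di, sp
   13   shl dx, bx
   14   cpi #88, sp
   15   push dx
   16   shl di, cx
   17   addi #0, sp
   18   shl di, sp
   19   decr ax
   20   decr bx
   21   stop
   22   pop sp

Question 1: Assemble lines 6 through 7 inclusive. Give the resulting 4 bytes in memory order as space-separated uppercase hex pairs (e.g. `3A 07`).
L6: push op=0x12:6|rd=0:3|pad=0:7 ⇒ 0x4800 ⇒ big 48 00
L7: cpi op=0x17:6|rd=3:3|imm=111:7 ⇒ 0x5def ⇒ big 5d ef

48 00 5D EF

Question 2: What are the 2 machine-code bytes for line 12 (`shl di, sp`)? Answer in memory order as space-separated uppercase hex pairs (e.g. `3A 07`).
12. shl fields op=0x10:6|rd=7:3|rs=5:3|pad=0:4 → word 43d0h → 43 d0

43 D0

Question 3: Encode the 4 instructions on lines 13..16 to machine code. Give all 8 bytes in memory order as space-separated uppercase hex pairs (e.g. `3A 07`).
40 B0 5F D8 49 80 41 50

13. shl fields op=0x10:6|rd=1:3|rs=3:3|pad=0:4 → word 40b0h → 40 b0
14. cpi fields op=0x17:6|rd=7:3|imm=88:7 → word 5fd8h → 5f d8
15. push fields op=0x12:6|rd=3:3|pad=0:7 → word 4980h → 49 80
16. shl fields op=0x10:6|rd=2:3|rs=5:3|pad=0:4 → word 4150h → 41 50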